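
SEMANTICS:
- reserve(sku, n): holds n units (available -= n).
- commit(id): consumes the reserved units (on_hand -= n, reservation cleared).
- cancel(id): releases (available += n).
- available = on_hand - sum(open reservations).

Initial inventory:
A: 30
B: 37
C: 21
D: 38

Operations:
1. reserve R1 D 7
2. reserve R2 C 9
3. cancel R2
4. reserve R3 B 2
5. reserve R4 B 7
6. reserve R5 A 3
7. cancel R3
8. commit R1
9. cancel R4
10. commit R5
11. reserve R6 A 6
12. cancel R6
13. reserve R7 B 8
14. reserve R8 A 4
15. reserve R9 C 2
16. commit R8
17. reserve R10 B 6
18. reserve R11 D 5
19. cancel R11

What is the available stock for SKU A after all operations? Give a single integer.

Step 1: reserve R1 D 7 -> on_hand[A=30 B=37 C=21 D=38] avail[A=30 B=37 C=21 D=31] open={R1}
Step 2: reserve R2 C 9 -> on_hand[A=30 B=37 C=21 D=38] avail[A=30 B=37 C=12 D=31] open={R1,R2}
Step 3: cancel R2 -> on_hand[A=30 B=37 C=21 D=38] avail[A=30 B=37 C=21 D=31] open={R1}
Step 4: reserve R3 B 2 -> on_hand[A=30 B=37 C=21 D=38] avail[A=30 B=35 C=21 D=31] open={R1,R3}
Step 5: reserve R4 B 7 -> on_hand[A=30 B=37 C=21 D=38] avail[A=30 B=28 C=21 D=31] open={R1,R3,R4}
Step 6: reserve R5 A 3 -> on_hand[A=30 B=37 C=21 D=38] avail[A=27 B=28 C=21 D=31] open={R1,R3,R4,R5}
Step 7: cancel R3 -> on_hand[A=30 B=37 C=21 D=38] avail[A=27 B=30 C=21 D=31] open={R1,R4,R5}
Step 8: commit R1 -> on_hand[A=30 B=37 C=21 D=31] avail[A=27 B=30 C=21 D=31] open={R4,R5}
Step 9: cancel R4 -> on_hand[A=30 B=37 C=21 D=31] avail[A=27 B=37 C=21 D=31] open={R5}
Step 10: commit R5 -> on_hand[A=27 B=37 C=21 D=31] avail[A=27 B=37 C=21 D=31] open={}
Step 11: reserve R6 A 6 -> on_hand[A=27 B=37 C=21 D=31] avail[A=21 B=37 C=21 D=31] open={R6}
Step 12: cancel R6 -> on_hand[A=27 B=37 C=21 D=31] avail[A=27 B=37 C=21 D=31] open={}
Step 13: reserve R7 B 8 -> on_hand[A=27 B=37 C=21 D=31] avail[A=27 B=29 C=21 D=31] open={R7}
Step 14: reserve R8 A 4 -> on_hand[A=27 B=37 C=21 D=31] avail[A=23 B=29 C=21 D=31] open={R7,R8}
Step 15: reserve R9 C 2 -> on_hand[A=27 B=37 C=21 D=31] avail[A=23 B=29 C=19 D=31] open={R7,R8,R9}
Step 16: commit R8 -> on_hand[A=23 B=37 C=21 D=31] avail[A=23 B=29 C=19 D=31] open={R7,R9}
Step 17: reserve R10 B 6 -> on_hand[A=23 B=37 C=21 D=31] avail[A=23 B=23 C=19 D=31] open={R10,R7,R9}
Step 18: reserve R11 D 5 -> on_hand[A=23 B=37 C=21 D=31] avail[A=23 B=23 C=19 D=26] open={R10,R11,R7,R9}
Step 19: cancel R11 -> on_hand[A=23 B=37 C=21 D=31] avail[A=23 B=23 C=19 D=31] open={R10,R7,R9}
Final available[A] = 23

Answer: 23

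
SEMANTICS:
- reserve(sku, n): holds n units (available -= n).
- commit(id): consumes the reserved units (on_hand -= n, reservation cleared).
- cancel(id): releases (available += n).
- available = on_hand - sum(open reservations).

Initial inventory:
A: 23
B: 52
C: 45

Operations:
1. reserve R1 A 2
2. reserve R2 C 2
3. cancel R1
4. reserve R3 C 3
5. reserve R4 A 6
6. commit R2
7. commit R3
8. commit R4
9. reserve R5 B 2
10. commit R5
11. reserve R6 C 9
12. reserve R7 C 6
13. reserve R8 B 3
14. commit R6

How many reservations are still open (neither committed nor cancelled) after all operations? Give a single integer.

Answer: 2

Derivation:
Step 1: reserve R1 A 2 -> on_hand[A=23 B=52 C=45] avail[A=21 B=52 C=45] open={R1}
Step 2: reserve R2 C 2 -> on_hand[A=23 B=52 C=45] avail[A=21 B=52 C=43] open={R1,R2}
Step 3: cancel R1 -> on_hand[A=23 B=52 C=45] avail[A=23 B=52 C=43] open={R2}
Step 4: reserve R3 C 3 -> on_hand[A=23 B=52 C=45] avail[A=23 B=52 C=40] open={R2,R3}
Step 5: reserve R4 A 6 -> on_hand[A=23 B=52 C=45] avail[A=17 B=52 C=40] open={R2,R3,R4}
Step 6: commit R2 -> on_hand[A=23 B=52 C=43] avail[A=17 B=52 C=40] open={R3,R4}
Step 7: commit R3 -> on_hand[A=23 B=52 C=40] avail[A=17 B=52 C=40] open={R4}
Step 8: commit R4 -> on_hand[A=17 B=52 C=40] avail[A=17 B=52 C=40] open={}
Step 9: reserve R5 B 2 -> on_hand[A=17 B=52 C=40] avail[A=17 B=50 C=40] open={R5}
Step 10: commit R5 -> on_hand[A=17 B=50 C=40] avail[A=17 B=50 C=40] open={}
Step 11: reserve R6 C 9 -> on_hand[A=17 B=50 C=40] avail[A=17 B=50 C=31] open={R6}
Step 12: reserve R7 C 6 -> on_hand[A=17 B=50 C=40] avail[A=17 B=50 C=25] open={R6,R7}
Step 13: reserve R8 B 3 -> on_hand[A=17 B=50 C=40] avail[A=17 B=47 C=25] open={R6,R7,R8}
Step 14: commit R6 -> on_hand[A=17 B=50 C=31] avail[A=17 B=47 C=25] open={R7,R8}
Open reservations: ['R7', 'R8'] -> 2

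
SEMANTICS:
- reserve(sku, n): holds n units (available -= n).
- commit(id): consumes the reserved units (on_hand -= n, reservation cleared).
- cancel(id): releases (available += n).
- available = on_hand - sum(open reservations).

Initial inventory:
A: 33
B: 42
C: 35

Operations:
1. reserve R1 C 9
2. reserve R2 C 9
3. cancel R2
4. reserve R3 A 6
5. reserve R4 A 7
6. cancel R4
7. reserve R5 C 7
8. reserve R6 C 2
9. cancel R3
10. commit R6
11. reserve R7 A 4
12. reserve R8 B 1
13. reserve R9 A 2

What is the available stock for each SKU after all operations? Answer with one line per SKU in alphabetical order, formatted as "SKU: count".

Step 1: reserve R1 C 9 -> on_hand[A=33 B=42 C=35] avail[A=33 B=42 C=26] open={R1}
Step 2: reserve R2 C 9 -> on_hand[A=33 B=42 C=35] avail[A=33 B=42 C=17] open={R1,R2}
Step 3: cancel R2 -> on_hand[A=33 B=42 C=35] avail[A=33 B=42 C=26] open={R1}
Step 4: reserve R3 A 6 -> on_hand[A=33 B=42 C=35] avail[A=27 B=42 C=26] open={R1,R3}
Step 5: reserve R4 A 7 -> on_hand[A=33 B=42 C=35] avail[A=20 B=42 C=26] open={R1,R3,R4}
Step 6: cancel R4 -> on_hand[A=33 B=42 C=35] avail[A=27 B=42 C=26] open={R1,R3}
Step 7: reserve R5 C 7 -> on_hand[A=33 B=42 C=35] avail[A=27 B=42 C=19] open={R1,R3,R5}
Step 8: reserve R6 C 2 -> on_hand[A=33 B=42 C=35] avail[A=27 B=42 C=17] open={R1,R3,R5,R6}
Step 9: cancel R3 -> on_hand[A=33 B=42 C=35] avail[A=33 B=42 C=17] open={R1,R5,R6}
Step 10: commit R6 -> on_hand[A=33 B=42 C=33] avail[A=33 B=42 C=17] open={R1,R5}
Step 11: reserve R7 A 4 -> on_hand[A=33 B=42 C=33] avail[A=29 B=42 C=17] open={R1,R5,R7}
Step 12: reserve R8 B 1 -> on_hand[A=33 B=42 C=33] avail[A=29 B=41 C=17] open={R1,R5,R7,R8}
Step 13: reserve R9 A 2 -> on_hand[A=33 B=42 C=33] avail[A=27 B=41 C=17] open={R1,R5,R7,R8,R9}

Answer: A: 27
B: 41
C: 17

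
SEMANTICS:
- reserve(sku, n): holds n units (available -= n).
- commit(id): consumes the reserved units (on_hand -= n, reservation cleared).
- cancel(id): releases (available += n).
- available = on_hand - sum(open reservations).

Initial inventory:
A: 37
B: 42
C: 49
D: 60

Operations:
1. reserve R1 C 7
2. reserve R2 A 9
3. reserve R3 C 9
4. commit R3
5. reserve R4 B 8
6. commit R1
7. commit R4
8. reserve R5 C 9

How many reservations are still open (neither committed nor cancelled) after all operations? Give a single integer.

Answer: 2

Derivation:
Step 1: reserve R1 C 7 -> on_hand[A=37 B=42 C=49 D=60] avail[A=37 B=42 C=42 D=60] open={R1}
Step 2: reserve R2 A 9 -> on_hand[A=37 B=42 C=49 D=60] avail[A=28 B=42 C=42 D=60] open={R1,R2}
Step 3: reserve R3 C 9 -> on_hand[A=37 B=42 C=49 D=60] avail[A=28 B=42 C=33 D=60] open={R1,R2,R3}
Step 4: commit R3 -> on_hand[A=37 B=42 C=40 D=60] avail[A=28 B=42 C=33 D=60] open={R1,R2}
Step 5: reserve R4 B 8 -> on_hand[A=37 B=42 C=40 D=60] avail[A=28 B=34 C=33 D=60] open={R1,R2,R4}
Step 6: commit R1 -> on_hand[A=37 B=42 C=33 D=60] avail[A=28 B=34 C=33 D=60] open={R2,R4}
Step 7: commit R4 -> on_hand[A=37 B=34 C=33 D=60] avail[A=28 B=34 C=33 D=60] open={R2}
Step 8: reserve R5 C 9 -> on_hand[A=37 B=34 C=33 D=60] avail[A=28 B=34 C=24 D=60] open={R2,R5}
Open reservations: ['R2', 'R5'] -> 2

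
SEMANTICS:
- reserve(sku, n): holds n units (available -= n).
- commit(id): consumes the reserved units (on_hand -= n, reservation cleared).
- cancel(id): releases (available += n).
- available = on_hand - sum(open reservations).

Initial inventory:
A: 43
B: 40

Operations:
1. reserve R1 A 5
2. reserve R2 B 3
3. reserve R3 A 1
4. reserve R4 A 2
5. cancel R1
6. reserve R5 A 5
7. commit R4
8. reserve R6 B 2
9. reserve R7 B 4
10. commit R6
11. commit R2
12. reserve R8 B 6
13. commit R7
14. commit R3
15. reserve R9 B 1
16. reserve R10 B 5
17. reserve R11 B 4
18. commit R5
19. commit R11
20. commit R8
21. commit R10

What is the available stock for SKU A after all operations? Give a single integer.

Step 1: reserve R1 A 5 -> on_hand[A=43 B=40] avail[A=38 B=40] open={R1}
Step 2: reserve R2 B 3 -> on_hand[A=43 B=40] avail[A=38 B=37] open={R1,R2}
Step 3: reserve R3 A 1 -> on_hand[A=43 B=40] avail[A=37 B=37] open={R1,R2,R3}
Step 4: reserve R4 A 2 -> on_hand[A=43 B=40] avail[A=35 B=37] open={R1,R2,R3,R4}
Step 5: cancel R1 -> on_hand[A=43 B=40] avail[A=40 B=37] open={R2,R3,R4}
Step 6: reserve R5 A 5 -> on_hand[A=43 B=40] avail[A=35 B=37] open={R2,R3,R4,R5}
Step 7: commit R4 -> on_hand[A=41 B=40] avail[A=35 B=37] open={R2,R3,R5}
Step 8: reserve R6 B 2 -> on_hand[A=41 B=40] avail[A=35 B=35] open={R2,R3,R5,R6}
Step 9: reserve R7 B 4 -> on_hand[A=41 B=40] avail[A=35 B=31] open={R2,R3,R5,R6,R7}
Step 10: commit R6 -> on_hand[A=41 B=38] avail[A=35 B=31] open={R2,R3,R5,R7}
Step 11: commit R2 -> on_hand[A=41 B=35] avail[A=35 B=31] open={R3,R5,R7}
Step 12: reserve R8 B 6 -> on_hand[A=41 B=35] avail[A=35 B=25] open={R3,R5,R7,R8}
Step 13: commit R7 -> on_hand[A=41 B=31] avail[A=35 B=25] open={R3,R5,R8}
Step 14: commit R3 -> on_hand[A=40 B=31] avail[A=35 B=25] open={R5,R8}
Step 15: reserve R9 B 1 -> on_hand[A=40 B=31] avail[A=35 B=24] open={R5,R8,R9}
Step 16: reserve R10 B 5 -> on_hand[A=40 B=31] avail[A=35 B=19] open={R10,R5,R8,R9}
Step 17: reserve R11 B 4 -> on_hand[A=40 B=31] avail[A=35 B=15] open={R10,R11,R5,R8,R9}
Step 18: commit R5 -> on_hand[A=35 B=31] avail[A=35 B=15] open={R10,R11,R8,R9}
Step 19: commit R11 -> on_hand[A=35 B=27] avail[A=35 B=15] open={R10,R8,R9}
Step 20: commit R8 -> on_hand[A=35 B=21] avail[A=35 B=15] open={R10,R9}
Step 21: commit R10 -> on_hand[A=35 B=16] avail[A=35 B=15] open={R9}
Final available[A] = 35

Answer: 35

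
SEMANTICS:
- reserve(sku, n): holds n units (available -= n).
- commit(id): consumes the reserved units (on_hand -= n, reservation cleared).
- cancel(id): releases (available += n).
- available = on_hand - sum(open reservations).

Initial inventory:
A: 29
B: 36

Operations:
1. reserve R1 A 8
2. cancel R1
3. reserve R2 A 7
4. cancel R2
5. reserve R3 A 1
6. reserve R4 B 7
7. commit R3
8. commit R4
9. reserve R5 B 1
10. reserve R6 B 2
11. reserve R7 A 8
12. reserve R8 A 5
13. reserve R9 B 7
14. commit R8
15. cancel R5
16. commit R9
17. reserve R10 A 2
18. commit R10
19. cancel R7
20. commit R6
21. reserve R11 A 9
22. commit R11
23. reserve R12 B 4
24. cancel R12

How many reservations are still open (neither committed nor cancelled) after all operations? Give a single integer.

Answer: 0

Derivation:
Step 1: reserve R1 A 8 -> on_hand[A=29 B=36] avail[A=21 B=36] open={R1}
Step 2: cancel R1 -> on_hand[A=29 B=36] avail[A=29 B=36] open={}
Step 3: reserve R2 A 7 -> on_hand[A=29 B=36] avail[A=22 B=36] open={R2}
Step 4: cancel R2 -> on_hand[A=29 B=36] avail[A=29 B=36] open={}
Step 5: reserve R3 A 1 -> on_hand[A=29 B=36] avail[A=28 B=36] open={R3}
Step 6: reserve R4 B 7 -> on_hand[A=29 B=36] avail[A=28 B=29] open={R3,R4}
Step 7: commit R3 -> on_hand[A=28 B=36] avail[A=28 B=29] open={R4}
Step 8: commit R4 -> on_hand[A=28 B=29] avail[A=28 B=29] open={}
Step 9: reserve R5 B 1 -> on_hand[A=28 B=29] avail[A=28 B=28] open={R5}
Step 10: reserve R6 B 2 -> on_hand[A=28 B=29] avail[A=28 B=26] open={R5,R6}
Step 11: reserve R7 A 8 -> on_hand[A=28 B=29] avail[A=20 B=26] open={R5,R6,R7}
Step 12: reserve R8 A 5 -> on_hand[A=28 B=29] avail[A=15 B=26] open={R5,R6,R7,R8}
Step 13: reserve R9 B 7 -> on_hand[A=28 B=29] avail[A=15 B=19] open={R5,R6,R7,R8,R9}
Step 14: commit R8 -> on_hand[A=23 B=29] avail[A=15 B=19] open={R5,R6,R7,R9}
Step 15: cancel R5 -> on_hand[A=23 B=29] avail[A=15 B=20] open={R6,R7,R9}
Step 16: commit R9 -> on_hand[A=23 B=22] avail[A=15 B=20] open={R6,R7}
Step 17: reserve R10 A 2 -> on_hand[A=23 B=22] avail[A=13 B=20] open={R10,R6,R7}
Step 18: commit R10 -> on_hand[A=21 B=22] avail[A=13 B=20] open={R6,R7}
Step 19: cancel R7 -> on_hand[A=21 B=22] avail[A=21 B=20] open={R6}
Step 20: commit R6 -> on_hand[A=21 B=20] avail[A=21 B=20] open={}
Step 21: reserve R11 A 9 -> on_hand[A=21 B=20] avail[A=12 B=20] open={R11}
Step 22: commit R11 -> on_hand[A=12 B=20] avail[A=12 B=20] open={}
Step 23: reserve R12 B 4 -> on_hand[A=12 B=20] avail[A=12 B=16] open={R12}
Step 24: cancel R12 -> on_hand[A=12 B=20] avail[A=12 B=20] open={}
Open reservations: [] -> 0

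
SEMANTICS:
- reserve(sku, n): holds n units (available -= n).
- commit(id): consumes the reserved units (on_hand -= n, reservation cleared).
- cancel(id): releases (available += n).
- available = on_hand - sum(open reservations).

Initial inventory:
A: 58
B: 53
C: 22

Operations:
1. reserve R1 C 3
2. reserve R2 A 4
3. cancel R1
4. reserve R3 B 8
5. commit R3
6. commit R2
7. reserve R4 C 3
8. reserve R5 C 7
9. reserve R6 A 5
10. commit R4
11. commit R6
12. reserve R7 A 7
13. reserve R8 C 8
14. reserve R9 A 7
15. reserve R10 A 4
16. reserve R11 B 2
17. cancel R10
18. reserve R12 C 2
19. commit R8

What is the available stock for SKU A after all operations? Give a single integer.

Step 1: reserve R1 C 3 -> on_hand[A=58 B=53 C=22] avail[A=58 B=53 C=19] open={R1}
Step 2: reserve R2 A 4 -> on_hand[A=58 B=53 C=22] avail[A=54 B=53 C=19] open={R1,R2}
Step 3: cancel R1 -> on_hand[A=58 B=53 C=22] avail[A=54 B=53 C=22] open={R2}
Step 4: reserve R3 B 8 -> on_hand[A=58 B=53 C=22] avail[A=54 B=45 C=22] open={R2,R3}
Step 5: commit R3 -> on_hand[A=58 B=45 C=22] avail[A=54 B=45 C=22] open={R2}
Step 6: commit R2 -> on_hand[A=54 B=45 C=22] avail[A=54 B=45 C=22] open={}
Step 7: reserve R4 C 3 -> on_hand[A=54 B=45 C=22] avail[A=54 B=45 C=19] open={R4}
Step 8: reserve R5 C 7 -> on_hand[A=54 B=45 C=22] avail[A=54 B=45 C=12] open={R4,R5}
Step 9: reserve R6 A 5 -> on_hand[A=54 B=45 C=22] avail[A=49 B=45 C=12] open={R4,R5,R6}
Step 10: commit R4 -> on_hand[A=54 B=45 C=19] avail[A=49 B=45 C=12] open={R5,R6}
Step 11: commit R6 -> on_hand[A=49 B=45 C=19] avail[A=49 B=45 C=12] open={R5}
Step 12: reserve R7 A 7 -> on_hand[A=49 B=45 C=19] avail[A=42 B=45 C=12] open={R5,R7}
Step 13: reserve R8 C 8 -> on_hand[A=49 B=45 C=19] avail[A=42 B=45 C=4] open={R5,R7,R8}
Step 14: reserve R9 A 7 -> on_hand[A=49 B=45 C=19] avail[A=35 B=45 C=4] open={R5,R7,R8,R9}
Step 15: reserve R10 A 4 -> on_hand[A=49 B=45 C=19] avail[A=31 B=45 C=4] open={R10,R5,R7,R8,R9}
Step 16: reserve R11 B 2 -> on_hand[A=49 B=45 C=19] avail[A=31 B=43 C=4] open={R10,R11,R5,R7,R8,R9}
Step 17: cancel R10 -> on_hand[A=49 B=45 C=19] avail[A=35 B=43 C=4] open={R11,R5,R7,R8,R9}
Step 18: reserve R12 C 2 -> on_hand[A=49 B=45 C=19] avail[A=35 B=43 C=2] open={R11,R12,R5,R7,R8,R9}
Step 19: commit R8 -> on_hand[A=49 B=45 C=11] avail[A=35 B=43 C=2] open={R11,R12,R5,R7,R9}
Final available[A] = 35

Answer: 35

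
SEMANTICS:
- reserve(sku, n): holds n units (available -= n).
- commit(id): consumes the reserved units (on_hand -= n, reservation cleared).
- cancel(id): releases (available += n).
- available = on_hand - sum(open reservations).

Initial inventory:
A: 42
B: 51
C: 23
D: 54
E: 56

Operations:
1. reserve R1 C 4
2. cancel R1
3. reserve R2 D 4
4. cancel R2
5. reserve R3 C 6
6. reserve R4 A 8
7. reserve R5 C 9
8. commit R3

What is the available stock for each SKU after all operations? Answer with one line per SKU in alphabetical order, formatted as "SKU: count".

Step 1: reserve R1 C 4 -> on_hand[A=42 B=51 C=23 D=54 E=56] avail[A=42 B=51 C=19 D=54 E=56] open={R1}
Step 2: cancel R1 -> on_hand[A=42 B=51 C=23 D=54 E=56] avail[A=42 B=51 C=23 D=54 E=56] open={}
Step 3: reserve R2 D 4 -> on_hand[A=42 B=51 C=23 D=54 E=56] avail[A=42 B=51 C=23 D=50 E=56] open={R2}
Step 4: cancel R2 -> on_hand[A=42 B=51 C=23 D=54 E=56] avail[A=42 B=51 C=23 D=54 E=56] open={}
Step 5: reserve R3 C 6 -> on_hand[A=42 B=51 C=23 D=54 E=56] avail[A=42 B=51 C=17 D=54 E=56] open={R3}
Step 6: reserve R4 A 8 -> on_hand[A=42 B=51 C=23 D=54 E=56] avail[A=34 B=51 C=17 D=54 E=56] open={R3,R4}
Step 7: reserve R5 C 9 -> on_hand[A=42 B=51 C=23 D=54 E=56] avail[A=34 B=51 C=8 D=54 E=56] open={R3,R4,R5}
Step 8: commit R3 -> on_hand[A=42 B=51 C=17 D=54 E=56] avail[A=34 B=51 C=8 D=54 E=56] open={R4,R5}

Answer: A: 34
B: 51
C: 8
D: 54
E: 56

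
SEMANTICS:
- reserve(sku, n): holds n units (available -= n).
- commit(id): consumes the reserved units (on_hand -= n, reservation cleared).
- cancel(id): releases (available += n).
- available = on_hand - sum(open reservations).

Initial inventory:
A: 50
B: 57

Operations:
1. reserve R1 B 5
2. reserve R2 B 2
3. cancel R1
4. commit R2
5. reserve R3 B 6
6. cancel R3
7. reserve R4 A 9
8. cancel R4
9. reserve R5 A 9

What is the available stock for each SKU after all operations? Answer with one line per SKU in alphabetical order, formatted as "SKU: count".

Answer: A: 41
B: 55

Derivation:
Step 1: reserve R1 B 5 -> on_hand[A=50 B=57] avail[A=50 B=52] open={R1}
Step 2: reserve R2 B 2 -> on_hand[A=50 B=57] avail[A=50 B=50] open={R1,R2}
Step 3: cancel R1 -> on_hand[A=50 B=57] avail[A=50 B=55] open={R2}
Step 4: commit R2 -> on_hand[A=50 B=55] avail[A=50 B=55] open={}
Step 5: reserve R3 B 6 -> on_hand[A=50 B=55] avail[A=50 B=49] open={R3}
Step 6: cancel R3 -> on_hand[A=50 B=55] avail[A=50 B=55] open={}
Step 7: reserve R4 A 9 -> on_hand[A=50 B=55] avail[A=41 B=55] open={R4}
Step 8: cancel R4 -> on_hand[A=50 B=55] avail[A=50 B=55] open={}
Step 9: reserve R5 A 9 -> on_hand[A=50 B=55] avail[A=41 B=55] open={R5}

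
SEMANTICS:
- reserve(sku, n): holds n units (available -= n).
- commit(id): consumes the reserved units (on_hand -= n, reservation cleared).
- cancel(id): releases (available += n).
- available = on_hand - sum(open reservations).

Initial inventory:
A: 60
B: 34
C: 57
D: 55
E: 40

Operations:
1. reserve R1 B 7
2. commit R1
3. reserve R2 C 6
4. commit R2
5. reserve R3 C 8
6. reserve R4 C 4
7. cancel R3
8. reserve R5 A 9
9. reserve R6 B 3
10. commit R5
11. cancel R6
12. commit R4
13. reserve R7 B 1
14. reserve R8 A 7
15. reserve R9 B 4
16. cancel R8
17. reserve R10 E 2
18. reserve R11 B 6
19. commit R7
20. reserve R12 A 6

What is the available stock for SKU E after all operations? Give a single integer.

Answer: 38

Derivation:
Step 1: reserve R1 B 7 -> on_hand[A=60 B=34 C=57 D=55 E=40] avail[A=60 B=27 C=57 D=55 E=40] open={R1}
Step 2: commit R1 -> on_hand[A=60 B=27 C=57 D=55 E=40] avail[A=60 B=27 C=57 D=55 E=40] open={}
Step 3: reserve R2 C 6 -> on_hand[A=60 B=27 C=57 D=55 E=40] avail[A=60 B=27 C=51 D=55 E=40] open={R2}
Step 4: commit R2 -> on_hand[A=60 B=27 C=51 D=55 E=40] avail[A=60 B=27 C=51 D=55 E=40] open={}
Step 5: reserve R3 C 8 -> on_hand[A=60 B=27 C=51 D=55 E=40] avail[A=60 B=27 C=43 D=55 E=40] open={R3}
Step 6: reserve R4 C 4 -> on_hand[A=60 B=27 C=51 D=55 E=40] avail[A=60 B=27 C=39 D=55 E=40] open={R3,R4}
Step 7: cancel R3 -> on_hand[A=60 B=27 C=51 D=55 E=40] avail[A=60 B=27 C=47 D=55 E=40] open={R4}
Step 8: reserve R5 A 9 -> on_hand[A=60 B=27 C=51 D=55 E=40] avail[A=51 B=27 C=47 D=55 E=40] open={R4,R5}
Step 9: reserve R6 B 3 -> on_hand[A=60 B=27 C=51 D=55 E=40] avail[A=51 B=24 C=47 D=55 E=40] open={R4,R5,R6}
Step 10: commit R5 -> on_hand[A=51 B=27 C=51 D=55 E=40] avail[A=51 B=24 C=47 D=55 E=40] open={R4,R6}
Step 11: cancel R6 -> on_hand[A=51 B=27 C=51 D=55 E=40] avail[A=51 B=27 C=47 D=55 E=40] open={R4}
Step 12: commit R4 -> on_hand[A=51 B=27 C=47 D=55 E=40] avail[A=51 B=27 C=47 D=55 E=40] open={}
Step 13: reserve R7 B 1 -> on_hand[A=51 B=27 C=47 D=55 E=40] avail[A=51 B=26 C=47 D=55 E=40] open={R7}
Step 14: reserve R8 A 7 -> on_hand[A=51 B=27 C=47 D=55 E=40] avail[A=44 B=26 C=47 D=55 E=40] open={R7,R8}
Step 15: reserve R9 B 4 -> on_hand[A=51 B=27 C=47 D=55 E=40] avail[A=44 B=22 C=47 D=55 E=40] open={R7,R8,R9}
Step 16: cancel R8 -> on_hand[A=51 B=27 C=47 D=55 E=40] avail[A=51 B=22 C=47 D=55 E=40] open={R7,R9}
Step 17: reserve R10 E 2 -> on_hand[A=51 B=27 C=47 D=55 E=40] avail[A=51 B=22 C=47 D=55 E=38] open={R10,R7,R9}
Step 18: reserve R11 B 6 -> on_hand[A=51 B=27 C=47 D=55 E=40] avail[A=51 B=16 C=47 D=55 E=38] open={R10,R11,R7,R9}
Step 19: commit R7 -> on_hand[A=51 B=26 C=47 D=55 E=40] avail[A=51 B=16 C=47 D=55 E=38] open={R10,R11,R9}
Step 20: reserve R12 A 6 -> on_hand[A=51 B=26 C=47 D=55 E=40] avail[A=45 B=16 C=47 D=55 E=38] open={R10,R11,R12,R9}
Final available[E] = 38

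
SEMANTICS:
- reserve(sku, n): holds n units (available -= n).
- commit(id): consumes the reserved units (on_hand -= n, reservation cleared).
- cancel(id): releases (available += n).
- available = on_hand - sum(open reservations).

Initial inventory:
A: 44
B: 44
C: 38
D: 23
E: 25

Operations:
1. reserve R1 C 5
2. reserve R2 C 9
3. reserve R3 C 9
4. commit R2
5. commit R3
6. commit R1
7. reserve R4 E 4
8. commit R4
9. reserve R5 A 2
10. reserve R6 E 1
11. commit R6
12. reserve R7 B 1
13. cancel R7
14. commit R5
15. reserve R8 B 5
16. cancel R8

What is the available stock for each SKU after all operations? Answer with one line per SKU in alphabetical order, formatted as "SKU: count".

Step 1: reserve R1 C 5 -> on_hand[A=44 B=44 C=38 D=23 E=25] avail[A=44 B=44 C=33 D=23 E=25] open={R1}
Step 2: reserve R2 C 9 -> on_hand[A=44 B=44 C=38 D=23 E=25] avail[A=44 B=44 C=24 D=23 E=25] open={R1,R2}
Step 3: reserve R3 C 9 -> on_hand[A=44 B=44 C=38 D=23 E=25] avail[A=44 B=44 C=15 D=23 E=25] open={R1,R2,R3}
Step 4: commit R2 -> on_hand[A=44 B=44 C=29 D=23 E=25] avail[A=44 B=44 C=15 D=23 E=25] open={R1,R3}
Step 5: commit R3 -> on_hand[A=44 B=44 C=20 D=23 E=25] avail[A=44 B=44 C=15 D=23 E=25] open={R1}
Step 6: commit R1 -> on_hand[A=44 B=44 C=15 D=23 E=25] avail[A=44 B=44 C=15 D=23 E=25] open={}
Step 7: reserve R4 E 4 -> on_hand[A=44 B=44 C=15 D=23 E=25] avail[A=44 B=44 C=15 D=23 E=21] open={R4}
Step 8: commit R4 -> on_hand[A=44 B=44 C=15 D=23 E=21] avail[A=44 B=44 C=15 D=23 E=21] open={}
Step 9: reserve R5 A 2 -> on_hand[A=44 B=44 C=15 D=23 E=21] avail[A=42 B=44 C=15 D=23 E=21] open={R5}
Step 10: reserve R6 E 1 -> on_hand[A=44 B=44 C=15 D=23 E=21] avail[A=42 B=44 C=15 D=23 E=20] open={R5,R6}
Step 11: commit R6 -> on_hand[A=44 B=44 C=15 D=23 E=20] avail[A=42 B=44 C=15 D=23 E=20] open={R5}
Step 12: reserve R7 B 1 -> on_hand[A=44 B=44 C=15 D=23 E=20] avail[A=42 B=43 C=15 D=23 E=20] open={R5,R7}
Step 13: cancel R7 -> on_hand[A=44 B=44 C=15 D=23 E=20] avail[A=42 B=44 C=15 D=23 E=20] open={R5}
Step 14: commit R5 -> on_hand[A=42 B=44 C=15 D=23 E=20] avail[A=42 B=44 C=15 D=23 E=20] open={}
Step 15: reserve R8 B 5 -> on_hand[A=42 B=44 C=15 D=23 E=20] avail[A=42 B=39 C=15 D=23 E=20] open={R8}
Step 16: cancel R8 -> on_hand[A=42 B=44 C=15 D=23 E=20] avail[A=42 B=44 C=15 D=23 E=20] open={}

Answer: A: 42
B: 44
C: 15
D: 23
E: 20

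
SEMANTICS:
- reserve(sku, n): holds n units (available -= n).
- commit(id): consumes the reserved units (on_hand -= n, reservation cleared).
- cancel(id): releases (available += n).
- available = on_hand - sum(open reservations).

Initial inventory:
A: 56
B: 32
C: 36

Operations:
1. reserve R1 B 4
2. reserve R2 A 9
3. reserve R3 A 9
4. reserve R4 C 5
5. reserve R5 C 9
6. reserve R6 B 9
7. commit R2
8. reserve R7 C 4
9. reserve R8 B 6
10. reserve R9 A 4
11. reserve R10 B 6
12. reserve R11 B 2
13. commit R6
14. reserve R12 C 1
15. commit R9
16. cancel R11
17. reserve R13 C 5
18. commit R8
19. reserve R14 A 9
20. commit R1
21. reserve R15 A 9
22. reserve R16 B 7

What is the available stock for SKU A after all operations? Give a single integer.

Answer: 16

Derivation:
Step 1: reserve R1 B 4 -> on_hand[A=56 B=32 C=36] avail[A=56 B=28 C=36] open={R1}
Step 2: reserve R2 A 9 -> on_hand[A=56 B=32 C=36] avail[A=47 B=28 C=36] open={R1,R2}
Step 3: reserve R3 A 9 -> on_hand[A=56 B=32 C=36] avail[A=38 B=28 C=36] open={R1,R2,R3}
Step 4: reserve R4 C 5 -> on_hand[A=56 B=32 C=36] avail[A=38 B=28 C=31] open={R1,R2,R3,R4}
Step 5: reserve R5 C 9 -> on_hand[A=56 B=32 C=36] avail[A=38 B=28 C=22] open={R1,R2,R3,R4,R5}
Step 6: reserve R6 B 9 -> on_hand[A=56 B=32 C=36] avail[A=38 B=19 C=22] open={R1,R2,R3,R4,R5,R6}
Step 7: commit R2 -> on_hand[A=47 B=32 C=36] avail[A=38 B=19 C=22] open={R1,R3,R4,R5,R6}
Step 8: reserve R7 C 4 -> on_hand[A=47 B=32 C=36] avail[A=38 B=19 C=18] open={R1,R3,R4,R5,R6,R7}
Step 9: reserve R8 B 6 -> on_hand[A=47 B=32 C=36] avail[A=38 B=13 C=18] open={R1,R3,R4,R5,R6,R7,R8}
Step 10: reserve R9 A 4 -> on_hand[A=47 B=32 C=36] avail[A=34 B=13 C=18] open={R1,R3,R4,R5,R6,R7,R8,R9}
Step 11: reserve R10 B 6 -> on_hand[A=47 B=32 C=36] avail[A=34 B=7 C=18] open={R1,R10,R3,R4,R5,R6,R7,R8,R9}
Step 12: reserve R11 B 2 -> on_hand[A=47 B=32 C=36] avail[A=34 B=5 C=18] open={R1,R10,R11,R3,R4,R5,R6,R7,R8,R9}
Step 13: commit R6 -> on_hand[A=47 B=23 C=36] avail[A=34 B=5 C=18] open={R1,R10,R11,R3,R4,R5,R7,R8,R9}
Step 14: reserve R12 C 1 -> on_hand[A=47 B=23 C=36] avail[A=34 B=5 C=17] open={R1,R10,R11,R12,R3,R4,R5,R7,R8,R9}
Step 15: commit R9 -> on_hand[A=43 B=23 C=36] avail[A=34 B=5 C=17] open={R1,R10,R11,R12,R3,R4,R5,R7,R8}
Step 16: cancel R11 -> on_hand[A=43 B=23 C=36] avail[A=34 B=7 C=17] open={R1,R10,R12,R3,R4,R5,R7,R8}
Step 17: reserve R13 C 5 -> on_hand[A=43 B=23 C=36] avail[A=34 B=7 C=12] open={R1,R10,R12,R13,R3,R4,R5,R7,R8}
Step 18: commit R8 -> on_hand[A=43 B=17 C=36] avail[A=34 B=7 C=12] open={R1,R10,R12,R13,R3,R4,R5,R7}
Step 19: reserve R14 A 9 -> on_hand[A=43 B=17 C=36] avail[A=25 B=7 C=12] open={R1,R10,R12,R13,R14,R3,R4,R5,R7}
Step 20: commit R1 -> on_hand[A=43 B=13 C=36] avail[A=25 B=7 C=12] open={R10,R12,R13,R14,R3,R4,R5,R7}
Step 21: reserve R15 A 9 -> on_hand[A=43 B=13 C=36] avail[A=16 B=7 C=12] open={R10,R12,R13,R14,R15,R3,R4,R5,R7}
Step 22: reserve R16 B 7 -> on_hand[A=43 B=13 C=36] avail[A=16 B=0 C=12] open={R10,R12,R13,R14,R15,R16,R3,R4,R5,R7}
Final available[A] = 16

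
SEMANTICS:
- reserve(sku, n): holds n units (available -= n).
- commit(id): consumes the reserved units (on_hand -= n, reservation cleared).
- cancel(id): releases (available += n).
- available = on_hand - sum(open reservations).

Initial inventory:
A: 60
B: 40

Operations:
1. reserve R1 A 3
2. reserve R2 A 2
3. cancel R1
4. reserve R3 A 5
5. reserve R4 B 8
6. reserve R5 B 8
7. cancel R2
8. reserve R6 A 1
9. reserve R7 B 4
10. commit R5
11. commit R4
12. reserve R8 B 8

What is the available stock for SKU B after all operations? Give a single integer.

Step 1: reserve R1 A 3 -> on_hand[A=60 B=40] avail[A=57 B=40] open={R1}
Step 2: reserve R2 A 2 -> on_hand[A=60 B=40] avail[A=55 B=40] open={R1,R2}
Step 3: cancel R1 -> on_hand[A=60 B=40] avail[A=58 B=40] open={R2}
Step 4: reserve R3 A 5 -> on_hand[A=60 B=40] avail[A=53 B=40] open={R2,R3}
Step 5: reserve R4 B 8 -> on_hand[A=60 B=40] avail[A=53 B=32] open={R2,R3,R4}
Step 6: reserve R5 B 8 -> on_hand[A=60 B=40] avail[A=53 B=24] open={R2,R3,R4,R5}
Step 7: cancel R2 -> on_hand[A=60 B=40] avail[A=55 B=24] open={R3,R4,R5}
Step 8: reserve R6 A 1 -> on_hand[A=60 B=40] avail[A=54 B=24] open={R3,R4,R5,R6}
Step 9: reserve R7 B 4 -> on_hand[A=60 B=40] avail[A=54 B=20] open={R3,R4,R5,R6,R7}
Step 10: commit R5 -> on_hand[A=60 B=32] avail[A=54 B=20] open={R3,R4,R6,R7}
Step 11: commit R4 -> on_hand[A=60 B=24] avail[A=54 B=20] open={R3,R6,R7}
Step 12: reserve R8 B 8 -> on_hand[A=60 B=24] avail[A=54 B=12] open={R3,R6,R7,R8}
Final available[B] = 12

Answer: 12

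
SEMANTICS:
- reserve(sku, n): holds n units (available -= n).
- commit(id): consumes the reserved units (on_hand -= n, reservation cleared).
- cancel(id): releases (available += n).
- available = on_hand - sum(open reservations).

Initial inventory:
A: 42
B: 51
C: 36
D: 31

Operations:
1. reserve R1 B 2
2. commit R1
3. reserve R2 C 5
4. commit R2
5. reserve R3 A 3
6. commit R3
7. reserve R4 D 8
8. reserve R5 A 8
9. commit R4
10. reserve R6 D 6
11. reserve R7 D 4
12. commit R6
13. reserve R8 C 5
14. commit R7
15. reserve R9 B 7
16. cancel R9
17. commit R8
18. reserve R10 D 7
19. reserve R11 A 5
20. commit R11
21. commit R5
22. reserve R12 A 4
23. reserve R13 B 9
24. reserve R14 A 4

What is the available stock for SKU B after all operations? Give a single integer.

Answer: 40

Derivation:
Step 1: reserve R1 B 2 -> on_hand[A=42 B=51 C=36 D=31] avail[A=42 B=49 C=36 D=31] open={R1}
Step 2: commit R1 -> on_hand[A=42 B=49 C=36 D=31] avail[A=42 B=49 C=36 D=31] open={}
Step 3: reserve R2 C 5 -> on_hand[A=42 B=49 C=36 D=31] avail[A=42 B=49 C=31 D=31] open={R2}
Step 4: commit R2 -> on_hand[A=42 B=49 C=31 D=31] avail[A=42 B=49 C=31 D=31] open={}
Step 5: reserve R3 A 3 -> on_hand[A=42 B=49 C=31 D=31] avail[A=39 B=49 C=31 D=31] open={R3}
Step 6: commit R3 -> on_hand[A=39 B=49 C=31 D=31] avail[A=39 B=49 C=31 D=31] open={}
Step 7: reserve R4 D 8 -> on_hand[A=39 B=49 C=31 D=31] avail[A=39 B=49 C=31 D=23] open={R4}
Step 8: reserve R5 A 8 -> on_hand[A=39 B=49 C=31 D=31] avail[A=31 B=49 C=31 D=23] open={R4,R5}
Step 9: commit R4 -> on_hand[A=39 B=49 C=31 D=23] avail[A=31 B=49 C=31 D=23] open={R5}
Step 10: reserve R6 D 6 -> on_hand[A=39 B=49 C=31 D=23] avail[A=31 B=49 C=31 D=17] open={R5,R6}
Step 11: reserve R7 D 4 -> on_hand[A=39 B=49 C=31 D=23] avail[A=31 B=49 C=31 D=13] open={R5,R6,R7}
Step 12: commit R6 -> on_hand[A=39 B=49 C=31 D=17] avail[A=31 B=49 C=31 D=13] open={R5,R7}
Step 13: reserve R8 C 5 -> on_hand[A=39 B=49 C=31 D=17] avail[A=31 B=49 C=26 D=13] open={R5,R7,R8}
Step 14: commit R7 -> on_hand[A=39 B=49 C=31 D=13] avail[A=31 B=49 C=26 D=13] open={R5,R8}
Step 15: reserve R9 B 7 -> on_hand[A=39 B=49 C=31 D=13] avail[A=31 B=42 C=26 D=13] open={R5,R8,R9}
Step 16: cancel R9 -> on_hand[A=39 B=49 C=31 D=13] avail[A=31 B=49 C=26 D=13] open={R5,R8}
Step 17: commit R8 -> on_hand[A=39 B=49 C=26 D=13] avail[A=31 B=49 C=26 D=13] open={R5}
Step 18: reserve R10 D 7 -> on_hand[A=39 B=49 C=26 D=13] avail[A=31 B=49 C=26 D=6] open={R10,R5}
Step 19: reserve R11 A 5 -> on_hand[A=39 B=49 C=26 D=13] avail[A=26 B=49 C=26 D=6] open={R10,R11,R5}
Step 20: commit R11 -> on_hand[A=34 B=49 C=26 D=13] avail[A=26 B=49 C=26 D=6] open={R10,R5}
Step 21: commit R5 -> on_hand[A=26 B=49 C=26 D=13] avail[A=26 B=49 C=26 D=6] open={R10}
Step 22: reserve R12 A 4 -> on_hand[A=26 B=49 C=26 D=13] avail[A=22 B=49 C=26 D=6] open={R10,R12}
Step 23: reserve R13 B 9 -> on_hand[A=26 B=49 C=26 D=13] avail[A=22 B=40 C=26 D=6] open={R10,R12,R13}
Step 24: reserve R14 A 4 -> on_hand[A=26 B=49 C=26 D=13] avail[A=18 B=40 C=26 D=6] open={R10,R12,R13,R14}
Final available[B] = 40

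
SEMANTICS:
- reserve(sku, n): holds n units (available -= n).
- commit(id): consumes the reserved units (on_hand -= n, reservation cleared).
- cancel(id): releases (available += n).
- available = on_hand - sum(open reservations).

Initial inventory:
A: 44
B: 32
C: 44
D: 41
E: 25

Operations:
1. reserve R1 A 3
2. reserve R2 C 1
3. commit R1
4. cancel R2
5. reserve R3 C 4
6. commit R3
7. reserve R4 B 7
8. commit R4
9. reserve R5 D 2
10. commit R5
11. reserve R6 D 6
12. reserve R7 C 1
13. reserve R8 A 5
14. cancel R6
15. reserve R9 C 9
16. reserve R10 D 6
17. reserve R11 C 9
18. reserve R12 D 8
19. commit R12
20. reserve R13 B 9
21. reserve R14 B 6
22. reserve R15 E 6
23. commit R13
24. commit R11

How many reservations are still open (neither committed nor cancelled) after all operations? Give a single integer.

Answer: 6

Derivation:
Step 1: reserve R1 A 3 -> on_hand[A=44 B=32 C=44 D=41 E=25] avail[A=41 B=32 C=44 D=41 E=25] open={R1}
Step 2: reserve R2 C 1 -> on_hand[A=44 B=32 C=44 D=41 E=25] avail[A=41 B=32 C=43 D=41 E=25] open={R1,R2}
Step 3: commit R1 -> on_hand[A=41 B=32 C=44 D=41 E=25] avail[A=41 B=32 C=43 D=41 E=25] open={R2}
Step 4: cancel R2 -> on_hand[A=41 B=32 C=44 D=41 E=25] avail[A=41 B=32 C=44 D=41 E=25] open={}
Step 5: reserve R3 C 4 -> on_hand[A=41 B=32 C=44 D=41 E=25] avail[A=41 B=32 C=40 D=41 E=25] open={R3}
Step 6: commit R3 -> on_hand[A=41 B=32 C=40 D=41 E=25] avail[A=41 B=32 C=40 D=41 E=25] open={}
Step 7: reserve R4 B 7 -> on_hand[A=41 B=32 C=40 D=41 E=25] avail[A=41 B=25 C=40 D=41 E=25] open={R4}
Step 8: commit R4 -> on_hand[A=41 B=25 C=40 D=41 E=25] avail[A=41 B=25 C=40 D=41 E=25] open={}
Step 9: reserve R5 D 2 -> on_hand[A=41 B=25 C=40 D=41 E=25] avail[A=41 B=25 C=40 D=39 E=25] open={R5}
Step 10: commit R5 -> on_hand[A=41 B=25 C=40 D=39 E=25] avail[A=41 B=25 C=40 D=39 E=25] open={}
Step 11: reserve R6 D 6 -> on_hand[A=41 B=25 C=40 D=39 E=25] avail[A=41 B=25 C=40 D=33 E=25] open={R6}
Step 12: reserve R7 C 1 -> on_hand[A=41 B=25 C=40 D=39 E=25] avail[A=41 B=25 C=39 D=33 E=25] open={R6,R7}
Step 13: reserve R8 A 5 -> on_hand[A=41 B=25 C=40 D=39 E=25] avail[A=36 B=25 C=39 D=33 E=25] open={R6,R7,R8}
Step 14: cancel R6 -> on_hand[A=41 B=25 C=40 D=39 E=25] avail[A=36 B=25 C=39 D=39 E=25] open={R7,R8}
Step 15: reserve R9 C 9 -> on_hand[A=41 B=25 C=40 D=39 E=25] avail[A=36 B=25 C=30 D=39 E=25] open={R7,R8,R9}
Step 16: reserve R10 D 6 -> on_hand[A=41 B=25 C=40 D=39 E=25] avail[A=36 B=25 C=30 D=33 E=25] open={R10,R7,R8,R9}
Step 17: reserve R11 C 9 -> on_hand[A=41 B=25 C=40 D=39 E=25] avail[A=36 B=25 C=21 D=33 E=25] open={R10,R11,R7,R8,R9}
Step 18: reserve R12 D 8 -> on_hand[A=41 B=25 C=40 D=39 E=25] avail[A=36 B=25 C=21 D=25 E=25] open={R10,R11,R12,R7,R8,R9}
Step 19: commit R12 -> on_hand[A=41 B=25 C=40 D=31 E=25] avail[A=36 B=25 C=21 D=25 E=25] open={R10,R11,R7,R8,R9}
Step 20: reserve R13 B 9 -> on_hand[A=41 B=25 C=40 D=31 E=25] avail[A=36 B=16 C=21 D=25 E=25] open={R10,R11,R13,R7,R8,R9}
Step 21: reserve R14 B 6 -> on_hand[A=41 B=25 C=40 D=31 E=25] avail[A=36 B=10 C=21 D=25 E=25] open={R10,R11,R13,R14,R7,R8,R9}
Step 22: reserve R15 E 6 -> on_hand[A=41 B=25 C=40 D=31 E=25] avail[A=36 B=10 C=21 D=25 E=19] open={R10,R11,R13,R14,R15,R7,R8,R9}
Step 23: commit R13 -> on_hand[A=41 B=16 C=40 D=31 E=25] avail[A=36 B=10 C=21 D=25 E=19] open={R10,R11,R14,R15,R7,R8,R9}
Step 24: commit R11 -> on_hand[A=41 B=16 C=31 D=31 E=25] avail[A=36 B=10 C=21 D=25 E=19] open={R10,R14,R15,R7,R8,R9}
Open reservations: ['R10', 'R14', 'R15', 'R7', 'R8', 'R9'] -> 6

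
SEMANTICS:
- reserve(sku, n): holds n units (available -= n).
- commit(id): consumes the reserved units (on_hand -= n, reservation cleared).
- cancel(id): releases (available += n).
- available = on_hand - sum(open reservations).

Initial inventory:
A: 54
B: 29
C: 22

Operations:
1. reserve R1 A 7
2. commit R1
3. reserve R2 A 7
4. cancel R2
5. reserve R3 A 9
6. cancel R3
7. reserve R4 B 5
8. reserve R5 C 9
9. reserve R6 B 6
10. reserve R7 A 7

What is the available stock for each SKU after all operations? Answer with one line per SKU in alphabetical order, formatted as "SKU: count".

Step 1: reserve R1 A 7 -> on_hand[A=54 B=29 C=22] avail[A=47 B=29 C=22] open={R1}
Step 2: commit R1 -> on_hand[A=47 B=29 C=22] avail[A=47 B=29 C=22] open={}
Step 3: reserve R2 A 7 -> on_hand[A=47 B=29 C=22] avail[A=40 B=29 C=22] open={R2}
Step 4: cancel R2 -> on_hand[A=47 B=29 C=22] avail[A=47 B=29 C=22] open={}
Step 5: reserve R3 A 9 -> on_hand[A=47 B=29 C=22] avail[A=38 B=29 C=22] open={R3}
Step 6: cancel R3 -> on_hand[A=47 B=29 C=22] avail[A=47 B=29 C=22] open={}
Step 7: reserve R4 B 5 -> on_hand[A=47 B=29 C=22] avail[A=47 B=24 C=22] open={R4}
Step 8: reserve R5 C 9 -> on_hand[A=47 B=29 C=22] avail[A=47 B=24 C=13] open={R4,R5}
Step 9: reserve R6 B 6 -> on_hand[A=47 B=29 C=22] avail[A=47 B=18 C=13] open={R4,R5,R6}
Step 10: reserve R7 A 7 -> on_hand[A=47 B=29 C=22] avail[A=40 B=18 C=13] open={R4,R5,R6,R7}

Answer: A: 40
B: 18
C: 13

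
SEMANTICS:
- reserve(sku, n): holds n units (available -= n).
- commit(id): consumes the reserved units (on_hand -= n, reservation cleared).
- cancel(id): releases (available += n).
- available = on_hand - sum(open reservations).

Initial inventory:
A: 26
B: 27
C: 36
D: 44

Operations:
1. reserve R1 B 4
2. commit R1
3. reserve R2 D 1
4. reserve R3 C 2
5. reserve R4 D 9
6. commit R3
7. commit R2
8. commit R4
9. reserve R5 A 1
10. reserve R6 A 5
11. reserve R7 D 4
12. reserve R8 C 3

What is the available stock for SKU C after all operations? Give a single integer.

Answer: 31

Derivation:
Step 1: reserve R1 B 4 -> on_hand[A=26 B=27 C=36 D=44] avail[A=26 B=23 C=36 D=44] open={R1}
Step 2: commit R1 -> on_hand[A=26 B=23 C=36 D=44] avail[A=26 B=23 C=36 D=44] open={}
Step 3: reserve R2 D 1 -> on_hand[A=26 B=23 C=36 D=44] avail[A=26 B=23 C=36 D=43] open={R2}
Step 4: reserve R3 C 2 -> on_hand[A=26 B=23 C=36 D=44] avail[A=26 B=23 C=34 D=43] open={R2,R3}
Step 5: reserve R4 D 9 -> on_hand[A=26 B=23 C=36 D=44] avail[A=26 B=23 C=34 D=34] open={R2,R3,R4}
Step 6: commit R3 -> on_hand[A=26 B=23 C=34 D=44] avail[A=26 B=23 C=34 D=34] open={R2,R4}
Step 7: commit R2 -> on_hand[A=26 B=23 C=34 D=43] avail[A=26 B=23 C=34 D=34] open={R4}
Step 8: commit R4 -> on_hand[A=26 B=23 C=34 D=34] avail[A=26 B=23 C=34 D=34] open={}
Step 9: reserve R5 A 1 -> on_hand[A=26 B=23 C=34 D=34] avail[A=25 B=23 C=34 D=34] open={R5}
Step 10: reserve R6 A 5 -> on_hand[A=26 B=23 C=34 D=34] avail[A=20 B=23 C=34 D=34] open={R5,R6}
Step 11: reserve R7 D 4 -> on_hand[A=26 B=23 C=34 D=34] avail[A=20 B=23 C=34 D=30] open={R5,R6,R7}
Step 12: reserve R8 C 3 -> on_hand[A=26 B=23 C=34 D=34] avail[A=20 B=23 C=31 D=30] open={R5,R6,R7,R8}
Final available[C] = 31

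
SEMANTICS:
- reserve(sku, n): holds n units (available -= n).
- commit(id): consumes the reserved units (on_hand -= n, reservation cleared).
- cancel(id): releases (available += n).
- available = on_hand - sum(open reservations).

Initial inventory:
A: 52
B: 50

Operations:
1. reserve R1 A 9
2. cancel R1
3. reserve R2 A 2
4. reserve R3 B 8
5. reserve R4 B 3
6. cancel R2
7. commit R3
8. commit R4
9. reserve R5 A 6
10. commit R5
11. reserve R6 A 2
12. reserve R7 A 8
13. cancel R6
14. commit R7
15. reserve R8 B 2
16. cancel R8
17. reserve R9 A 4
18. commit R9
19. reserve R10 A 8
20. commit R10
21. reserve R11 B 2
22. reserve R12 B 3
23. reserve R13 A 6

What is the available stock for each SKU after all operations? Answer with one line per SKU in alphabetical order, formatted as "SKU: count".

Answer: A: 20
B: 34

Derivation:
Step 1: reserve R1 A 9 -> on_hand[A=52 B=50] avail[A=43 B=50] open={R1}
Step 2: cancel R1 -> on_hand[A=52 B=50] avail[A=52 B=50] open={}
Step 3: reserve R2 A 2 -> on_hand[A=52 B=50] avail[A=50 B=50] open={R2}
Step 4: reserve R3 B 8 -> on_hand[A=52 B=50] avail[A=50 B=42] open={R2,R3}
Step 5: reserve R4 B 3 -> on_hand[A=52 B=50] avail[A=50 B=39] open={R2,R3,R4}
Step 6: cancel R2 -> on_hand[A=52 B=50] avail[A=52 B=39] open={R3,R4}
Step 7: commit R3 -> on_hand[A=52 B=42] avail[A=52 B=39] open={R4}
Step 8: commit R4 -> on_hand[A=52 B=39] avail[A=52 B=39] open={}
Step 9: reserve R5 A 6 -> on_hand[A=52 B=39] avail[A=46 B=39] open={R5}
Step 10: commit R5 -> on_hand[A=46 B=39] avail[A=46 B=39] open={}
Step 11: reserve R6 A 2 -> on_hand[A=46 B=39] avail[A=44 B=39] open={R6}
Step 12: reserve R7 A 8 -> on_hand[A=46 B=39] avail[A=36 B=39] open={R6,R7}
Step 13: cancel R6 -> on_hand[A=46 B=39] avail[A=38 B=39] open={R7}
Step 14: commit R7 -> on_hand[A=38 B=39] avail[A=38 B=39] open={}
Step 15: reserve R8 B 2 -> on_hand[A=38 B=39] avail[A=38 B=37] open={R8}
Step 16: cancel R8 -> on_hand[A=38 B=39] avail[A=38 B=39] open={}
Step 17: reserve R9 A 4 -> on_hand[A=38 B=39] avail[A=34 B=39] open={R9}
Step 18: commit R9 -> on_hand[A=34 B=39] avail[A=34 B=39] open={}
Step 19: reserve R10 A 8 -> on_hand[A=34 B=39] avail[A=26 B=39] open={R10}
Step 20: commit R10 -> on_hand[A=26 B=39] avail[A=26 B=39] open={}
Step 21: reserve R11 B 2 -> on_hand[A=26 B=39] avail[A=26 B=37] open={R11}
Step 22: reserve R12 B 3 -> on_hand[A=26 B=39] avail[A=26 B=34] open={R11,R12}
Step 23: reserve R13 A 6 -> on_hand[A=26 B=39] avail[A=20 B=34] open={R11,R12,R13}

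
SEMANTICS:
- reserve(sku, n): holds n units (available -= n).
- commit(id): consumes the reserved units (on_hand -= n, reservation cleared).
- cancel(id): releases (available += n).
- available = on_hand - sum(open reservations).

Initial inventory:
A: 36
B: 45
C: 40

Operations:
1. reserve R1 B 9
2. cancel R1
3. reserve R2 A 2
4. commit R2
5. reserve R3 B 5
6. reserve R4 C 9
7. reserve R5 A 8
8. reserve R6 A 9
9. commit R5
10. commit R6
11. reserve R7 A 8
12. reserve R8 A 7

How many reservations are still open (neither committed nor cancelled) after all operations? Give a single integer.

Step 1: reserve R1 B 9 -> on_hand[A=36 B=45 C=40] avail[A=36 B=36 C=40] open={R1}
Step 2: cancel R1 -> on_hand[A=36 B=45 C=40] avail[A=36 B=45 C=40] open={}
Step 3: reserve R2 A 2 -> on_hand[A=36 B=45 C=40] avail[A=34 B=45 C=40] open={R2}
Step 4: commit R2 -> on_hand[A=34 B=45 C=40] avail[A=34 B=45 C=40] open={}
Step 5: reserve R3 B 5 -> on_hand[A=34 B=45 C=40] avail[A=34 B=40 C=40] open={R3}
Step 6: reserve R4 C 9 -> on_hand[A=34 B=45 C=40] avail[A=34 B=40 C=31] open={R3,R4}
Step 7: reserve R5 A 8 -> on_hand[A=34 B=45 C=40] avail[A=26 B=40 C=31] open={R3,R4,R5}
Step 8: reserve R6 A 9 -> on_hand[A=34 B=45 C=40] avail[A=17 B=40 C=31] open={R3,R4,R5,R6}
Step 9: commit R5 -> on_hand[A=26 B=45 C=40] avail[A=17 B=40 C=31] open={R3,R4,R6}
Step 10: commit R6 -> on_hand[A=17 B=45 C=40] avail[A=17 B=40 C=31] open={R3,R4}
Step 11: reserve R7 A 8 -> on_hand[A=17 B=45 C=40] avail[A=9 B=40 C=31] open={R3,R4,R7}
Step 12: reserve R8 A 7 -> on_hand[A=17 B=45 C=40] avail[A=2 B=40 C=31] open={R3,R4,R7,R8}
Open reservations: ['R3', 'R4', 'R7', 'R8'] -> 4

Answer: 4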